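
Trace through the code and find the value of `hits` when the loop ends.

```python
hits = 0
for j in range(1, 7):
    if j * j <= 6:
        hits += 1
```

Let's trace through this code step by step.

Initialize: hits = 0
Entering loop: for j in range(1, 7):
After iteration 1: j = 1, hits = 1
After iteration 2: j = 2, hits = 2
After iteration 3: j = 3, hits = 2
After iteration 4: j = 4, hits = 2
After iteration 5: j = 5, hits = 2
After iteration 6: j = 6, hits = 2
Loop ends.

Final answer: 2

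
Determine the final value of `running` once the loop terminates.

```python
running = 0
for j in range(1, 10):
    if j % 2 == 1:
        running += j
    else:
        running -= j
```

Let's trace through this code step by step.

Initialize: running = 0
Entering loop: for j in range(1, 10):
After iteration 1: j = 1, running = 1
After iteration 2: j = 2, running = -1
After iteration 3: j = 3, running = 2
After iteration 4: j = 4, running = -2
After iteration 5: j = 5, running = 3
After iteration 6: j = 6, running = -3
After iteration 7: j = 7, running = 4
After iteration 8: j = 8, running = -4
After iteration 9: j = 9, running = 5
Loop ends.

Final answer: 5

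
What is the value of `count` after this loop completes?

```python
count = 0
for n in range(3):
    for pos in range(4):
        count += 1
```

Let's trace through this code step by step.

Initialize: count = 0
Entering loop: for n in range(3):
After iteration 1: n = 0, count = 4
After iteration 2: n = 1, count = 8
After iteration 3: n = 2, count = 12
Loop ends.

Final answer: 12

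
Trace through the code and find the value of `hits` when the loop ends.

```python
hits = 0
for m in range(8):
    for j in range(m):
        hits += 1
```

Let's trace through this code step by step.

Initialize: hits = 0
Entering loop: for m in range(8):
After iteration 1: m = 0, hits = 0
After iteration 2: m = 1, hits = 1, j = 0
After iteration 3: m = 2, hits = 3, j = 1
After iteration 4: m = 3, hits = 6, j = 2
After iteration 5: m = 4, hits = 10, j = 3
After iteration 6: m = 5, hits = 15, j = 4
After iteration 7: m = 6, hits = 21, j = 5
After iteration 8: m = 7, hits = 28, j = 6
Loop ends.

Final answer: 28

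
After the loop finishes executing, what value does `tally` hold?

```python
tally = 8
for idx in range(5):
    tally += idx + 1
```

Let's trace through this code step by step.

Initialize: tally = 8
Entering loop: for idx in range(5):
After iteration 1: idx = 0, tally = 9
After iteration 2: idx = 1, tally = 11
After iteration 3: idx = 2, tally = 14
After iteration 4: idx = 3, tally = 18
After iteration 5: idx = 4, tally = 23
Loop ends.

Final answer: 23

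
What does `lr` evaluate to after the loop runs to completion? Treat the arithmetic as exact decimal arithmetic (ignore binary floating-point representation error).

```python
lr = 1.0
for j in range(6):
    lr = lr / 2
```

Let's trace through this code step by step.

Initialize: lr = 1.0
Entering loop: for j in range(6):
After iteration 1: j = 0, lr = 0.5
After iteration 2: j = 1, lr = 0.25
After iteration 3: j = 2, lr = 0.125
After iteration 4: j = 3, lr = 0.0625
After iteration 5: j = 4, lr = 0.03125
After iteration 6: j = 5, lr = 0.015625
Loop ends.

Final answer: 0.015625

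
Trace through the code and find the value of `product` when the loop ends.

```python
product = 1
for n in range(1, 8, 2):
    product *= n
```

Let's trace through this code step by step.

Initialize: product = 1
Entering loop: for n in range(1, 8, 2):
After iteration 1: n = 1, product = 1
After iteration 2: n = 3, product = 3
After iteration 3: n = 5, product = 15
After iteration 4: n = 7, product = 105
Loop ends.

Final answer: 105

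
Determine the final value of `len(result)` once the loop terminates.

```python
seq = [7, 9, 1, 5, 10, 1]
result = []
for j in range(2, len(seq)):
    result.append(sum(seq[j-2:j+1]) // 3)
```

Let's trace through this code step by step.

Initialize: seq = [7, 9, 1, 5, 10, 1]
Initialize: result = []
Entering loop: for j in range(2, len(seq)):
After iteration 1: j = 2, result = [5]
After iteration 2: j = 3, result = [5, 5]
After iteration 3: j = 4, result = [5, 5, 5]
After iteration 4: j = 5, result = [5, 5, 5, 5]
Loop ends.
len(result) = 4

Final answer: 4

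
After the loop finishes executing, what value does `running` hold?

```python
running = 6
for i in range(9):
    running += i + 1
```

Let's trace through this code step by step.

Initialize: running = 6
Entering loop: for i in range(9):
After iteration 1: i = 0, running = 7
After iteration 2: i = 1, running = 9
After iteration 3: i = 2, running = 12
After iteration 4: i = 3, running = 16
After iteration 5: i = 4, running = 21
After iteration 6: i = 5, running = 27
After iteration 7: i = 6, running = 34
After iteration 8: i = 7, running = 42
After iteration 9: i = 8, running = 51
Loop ends.

Final answer: 51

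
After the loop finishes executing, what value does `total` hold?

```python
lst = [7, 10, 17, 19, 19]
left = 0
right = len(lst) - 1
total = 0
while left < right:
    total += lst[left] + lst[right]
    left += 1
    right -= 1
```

Let's trace through this code step by step.

Initialize: lst = [7, 10, 17, 19, 19]
Initialize: left = 0
Initialize: right = 4
Initialize: total = 0
Entering loop: while left < right:
After iteration 1: left = 1, right = 3, total = 26
After iteration 2: left = 2, right = 2, total = 55
Loop ends.

Final answer: 55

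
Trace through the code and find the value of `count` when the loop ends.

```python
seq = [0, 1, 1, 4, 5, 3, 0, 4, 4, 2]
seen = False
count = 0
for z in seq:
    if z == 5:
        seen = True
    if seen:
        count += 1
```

Let's trace through this code step by step.

Initialize: seq = [0, 1, 1, 4, 5, 3, 0, 4, 4, 2]
Initialize: seen = False
Initialize: count = 0
Entering loop: for z in seq:
After iteration 1: z = 0, seen = False, count = 0
After iteration 2: z = 1, seen = False, count = 0
After iteration 3: z = 1, seen = False, count = 0
After iteration 4: z = 4, seen = False, count = 0
After iteration 5: z = 5, seen = True, count = 1
After iteration 6: z = 3, seen = True, count = 2
After iteration 7: z = 0, seen = True, count = 3
After iteration 8: z = 4, seen = True, count = 4
After iteration 9: z = 4, seen = True, count = 5
After iteration 10: z = 2, seen = True, count = 6
Loop ends.

Final answer: 6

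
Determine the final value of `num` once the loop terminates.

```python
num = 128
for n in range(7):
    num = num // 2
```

Let's trace through this code step by step.

Initialize: num = 128
Entering loop: for n in range(7):
After iteration 1: n = 0, num = 64
After iteration 2: n = 1, num = 32
After iteration 3: n = 2, num = 16
After iteration 4: n = 3, num = 8
After iteration 5: n = 4, num = 4
After iteration 6: n = 5, num = 2
After iteration 7: n = 6, num = 1
Loop ends.

Final answer: 1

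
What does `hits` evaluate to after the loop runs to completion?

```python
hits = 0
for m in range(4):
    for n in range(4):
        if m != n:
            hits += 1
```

Let's trace through this code step by step.

Initialize: hits = 0
Entering loop: for m in range(4):
After iteration 1: m = 0, hits = 3
After iteration 2: m = 1, hits = 6
After iteration 3: m = 2, hits = 9
After iteration 4: m = 3, hits = 12
Loop ends.

Final answer: 12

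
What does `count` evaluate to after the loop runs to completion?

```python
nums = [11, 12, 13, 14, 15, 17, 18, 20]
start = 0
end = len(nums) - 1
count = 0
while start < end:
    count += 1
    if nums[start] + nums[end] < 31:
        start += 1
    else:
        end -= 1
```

Let's trace through this code step by step.

Initialize: nums = [11, 12, 13, 14, 15, 17, 18, 20]
Initialize: start = 0
Initialize: end = 7
Initialize: count = 0
Entering loop: while start < end:
After iteration 1: start = 0, end = 6, count = 1
After iteration 2: start = 1, end = 6, count = 2
After iteration 3: start = 2, end = 6, count = 3
After iteration 4: start = 2, end = 5, count = 4
After iteration 5: start = 3, end = 5, count = 5
After iteration 6: start = 3, end = 4, count = 6
After iteration 7: start = 4, end = 4, count = 7
Loop ends.

Final answer: 7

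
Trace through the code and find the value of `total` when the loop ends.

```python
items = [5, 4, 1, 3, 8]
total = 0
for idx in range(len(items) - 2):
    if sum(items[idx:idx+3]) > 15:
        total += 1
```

Let's trace through this code step by step.

Initialize: items = [5, 4, 1, 3, 8]
Initialize: total = 0
Entering loop: for idx in range(len(items) - 2):
After iteration 1: idx = 0, total = 0
After iteration 2: idx = 1, total = 0
After iteration 3: idx = 2, total = 0
Loop ends.

Final answer: 0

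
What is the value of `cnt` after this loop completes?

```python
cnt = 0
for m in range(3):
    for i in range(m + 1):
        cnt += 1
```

Let's trace through this code step by step.

Initialize: cnt = 0
Entering loop: for m in range(3):
After iteration 1: m = 0, cnt = 1, i = 0
After iteration 2: m = 1, cnt = 3, i = 1
After iteration 3: m = 2, cnt = 6, i = 2
Loop ends.

Final answer: 6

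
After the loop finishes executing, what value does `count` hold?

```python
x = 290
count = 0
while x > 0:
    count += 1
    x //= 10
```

Let's trace through this code step by step.

Initialize: x = 290
Initialize: count = 0
Entering loop: while x > 0:
After iteration 1: x = 29, count = 1
After iteration 2: x = 2, count = 2
After iteration 3: x = 0, count = 3
Loop ends.

Final answer: 3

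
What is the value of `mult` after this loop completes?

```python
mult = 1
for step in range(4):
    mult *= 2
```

Let's trace through this code step by step.

Initialize: mult = 1
Entering loop: for step in range(4):
After iteration 1: step = 0, mult = 2
After iteration 2: step = 1, mult = 4
After iteration 3: step = 2, mult = 8
After iteration 4: step = 3, mult = 16
Loop ends.

Final answer: 16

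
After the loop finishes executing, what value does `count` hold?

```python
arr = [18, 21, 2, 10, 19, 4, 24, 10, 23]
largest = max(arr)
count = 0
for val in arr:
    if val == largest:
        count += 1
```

Let's trace through this code step by step.

Initialize: arr = [18, 21, 2, 10, 19, 4, 24, 10, 23]
Initialize: largest = 24
Initialize: count = 0
Entering loop: for val in arr:
After iteration 1: val = 18, count = 0
After iteration 2: val = 21, count = 0
After iteration 3: val = 2, count = 0
After iteration 4: val = 10, count = 0
After iteration 5: val = 19, count = 0
After iteration 6: val = 4, count = 0
After iteration 7: val = 24, count = 1
After iteration 8: val = 10, count = 1
After iteration 9: val = 23, count = 1
Loop ends.

Final answer: 1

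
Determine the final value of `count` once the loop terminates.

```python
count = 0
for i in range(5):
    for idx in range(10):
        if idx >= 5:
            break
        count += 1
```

Let's trace through this code step by step.

Initialize: count = 0
Entering loop: for i in range(5):
After iteration 1: i = 0, count = 5
After iteration 2: i = 1, count = 10
After iteration 3: i = 2, count = 15
After iteration 4: i = 3, count = 20
After iteration 5: i = 4, count = 25
Loop ends.

Final answer: 25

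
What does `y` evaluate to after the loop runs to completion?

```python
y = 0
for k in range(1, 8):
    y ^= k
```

Let's trace through this code step by step.

Initialize: y = 0
Entering loop: for k in range(1, 8):
After iteration 1: k = 1, y = 1
After iteration 2: k = 2, y = 3
After iteration 3: k = 3, y = 0
After iteration 4: k = 4, y = 4
After iteration 5: k = 5, y = 1
After iteration 6: k = 6, y = 7
After iteration 7: k = 7, y = 0
Loop ends.

Final answer: 0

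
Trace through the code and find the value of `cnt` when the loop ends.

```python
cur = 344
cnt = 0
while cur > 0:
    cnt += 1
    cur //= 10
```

Let's trace through this code step by step.

Initialize: cur = 344
Initialize: cnt = 0
Entering loop: while cur > 0:
After iteration 1: cur = 34, cnt = 1
After iteration 2: cur = 3, cnt = 2
After iteration 3: cur = 0, cnt = 3
Loop ends.

Final answer: 3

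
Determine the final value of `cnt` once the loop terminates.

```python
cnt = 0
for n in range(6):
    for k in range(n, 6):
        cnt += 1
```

Let's trace through this code step by step.

Initialize: cnt = 0
Entering loop: for n in range(6):
After iteration 1: n = 0, cnt = 6
After iteration 2: n = 1, cnt = 11
After iteration 3: n = 2, cnt = 15
After iteration 4: n = 3, cnt = 18
After iteration 5: n = 4, cnt = 20
After iteration 6: n = 5, cnt = 21
Loop ends.

Final answer: 21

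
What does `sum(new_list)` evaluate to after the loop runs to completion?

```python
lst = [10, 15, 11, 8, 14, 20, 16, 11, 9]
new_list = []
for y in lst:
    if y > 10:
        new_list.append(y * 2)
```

Let's trace through this code step by step.

Initialize: lst = [10, 15, 11, 8, 14, 20, 16, 11, 9]
Initialize: new_list = []
Entering loop: for y in lst:
After iteration 1: y = 10, new_list = []
After iteration 2: y = 15, new_list = [30]
After iteration 3: y = 11, new_list = [30, 22]
After iteration 4: y = 8, new_list = [30, 22]
After iteration 5: y = 14, new_list = [30, 22, 28]
After iteration 6: y = 20, new_list = [30, 22, 28, 40]
After iteration 7: y = 16, new_list = [30, 22, 28, 40, 32]
After iteration 8: y = 11, new_list = [30, 22, 28, 40, 32, 22]
After iteration 9: y = 9, new_list = [30, 22, 28, 40, 32, 22]
Loop ends.
sum(new_list) = 174

Final answer: 174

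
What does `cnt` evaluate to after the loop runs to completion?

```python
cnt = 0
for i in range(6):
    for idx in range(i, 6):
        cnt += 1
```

Let's trace through this code step by step.

Initialize: cnt = 0
Entering loop: for i in range(6):
After iteration 1: i = 0, cnt = 6
After iteration 2: i = 1, cnt = 11
After iteration 3: i = 2, cnt = 15
After iteration 4: i = 3, cnt = 18
After iteration 5: i = 4, cnt = 20
After iteration 6: i = 5, cnt = 21
Loop ends.

Final answer: 21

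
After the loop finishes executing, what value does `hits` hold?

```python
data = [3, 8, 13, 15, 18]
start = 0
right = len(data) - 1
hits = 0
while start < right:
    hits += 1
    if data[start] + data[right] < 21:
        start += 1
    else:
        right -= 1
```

Let's trace through this code step by step.

Initialize: data = [3, 8, 13, 15, 18]
Initialize: start = 0
Initialize: right = 4
Initialize: hits = 0
Entering loop: while start < right:
After iteration 1: start = 0, right = 3, hits = 1
After iteration 2: start = 1, right = 3, hits = 2
After iteration 3: start = 1, right = 2, hits = 3
After iteration 4: start = 1, right = 1, hits = 4
Loop ends.

Final answer: 4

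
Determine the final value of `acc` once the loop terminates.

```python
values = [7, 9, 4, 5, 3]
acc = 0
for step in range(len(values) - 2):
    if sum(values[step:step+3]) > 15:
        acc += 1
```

Let's trace through this code step by step.

Initialize: values = [7, 9, 4, 5, 3]
Initialize: acc = 0
Entering loop: for step in range(len(values) - 2):
After iteration 1: step = 0, acc = 1
After iteration 2: step = 1, acc = 2
After iteration 3: step = 2, acc = 2
Loop ends.

Final answer: 2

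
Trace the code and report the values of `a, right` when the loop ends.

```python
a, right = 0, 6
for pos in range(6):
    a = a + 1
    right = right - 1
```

Let's trace through this code step by step.

Initialize: a = 0
Initialize: right = 6
Entering loop: for pos in range(6):
After iteration 1: pos = 0, a = 1, right = 5
After iteration 2: pos = 1, a = 2, right = 4
After iteration 3: pos = 2, a = 3, right = 3
After iteration 4: pos = 3, a = 4, right = 2
After iteration 5: pos = 4, a = 5, right = 1
After iteration 6: pos = 5, a = 6, right = 0
Loop ends.

Final answer: 6, 0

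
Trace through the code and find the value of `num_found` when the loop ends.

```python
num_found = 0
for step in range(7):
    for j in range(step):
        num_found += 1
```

Let's trace through this code step by step.

Initialize: num_found = 0
Entering loop: for step in range(7):
After iteration 1: step = 0, num_found = 0
After iteration 2: step = 1, num_found = 1, j = 0
After iteration 3: step = 2, num_found = 3, j = 1
After iteration 4: step = 3, num_found = 6, j = 2
After iteration 5: step = 4, num_found = 10, j = 3
After iteration 6: step = 5, num_found = 15, j = 4
After iteration 7: step = 6, num_found = 21, j = 5
Loop ends.

Final answer: 21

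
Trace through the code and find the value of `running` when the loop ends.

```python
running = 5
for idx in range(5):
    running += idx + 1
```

Let's trace through this code step by step.

Initialize: running = 5
Entering loop: for idx in range(5):
After iteration 1: idx = 0, running = 6
After iteration 2: idx = 1, running = 8
After iteration 3: idx = 2, running = 11
After iteration 4: idx = 3, running = 15
After iteration 5: idx = 4, running = 20
Loop ends.

Final answer: 20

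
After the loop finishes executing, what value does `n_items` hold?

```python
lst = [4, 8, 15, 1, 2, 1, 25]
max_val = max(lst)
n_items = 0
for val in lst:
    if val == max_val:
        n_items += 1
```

Let's trace through this code step by step.

Initialize: lst = [4, 8, 15, 1, 2, 1, 25]
Initialize: max_val = 25
Initialize: n_items = 0
Entering loop: for val in lst:
After iteration 1: val = 4, n_items = 0
After iteration 2: val = 8, n_items = 0
After iteration 3: val = 15, n_items = 0
After iteration 4: val = 1, n_items = 0
After iteration 5: val = 2, n_items = 0
After iteration 6: val = 1, n_items = 0
After iteration 7: val = 25, n_items = 1
Loop ends.

Final answer: 1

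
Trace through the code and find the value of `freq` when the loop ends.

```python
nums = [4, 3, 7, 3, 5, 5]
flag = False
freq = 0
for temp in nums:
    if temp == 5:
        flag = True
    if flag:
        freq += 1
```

Let's trace through this code step by step.

Initialize: nums = [4, 3, 7, 3, 5, 5]
Initialize: flag = False
Initialize: freq = 0
Entering loop: for temp in nums:
After iteration 1: temp = 4, flag = False, freq = 0
After iteration 2: temp = 3, flag = False, freq = 0
After iteration 3: temp = 7, flag = False, freq = 0
After iteration 4: temp = 3, flag = False, freq = 0
After iteration 5: temp = 5, flag = True, freq = 1
After iteration 6: temp = 5, flag = True, freq = 2
Loop ends.

Final answer: 2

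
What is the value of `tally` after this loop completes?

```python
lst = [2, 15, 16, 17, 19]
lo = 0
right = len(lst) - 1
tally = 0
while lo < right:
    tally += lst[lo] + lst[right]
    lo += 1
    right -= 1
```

Let's trace through this code step by step.

Initialize: lst = [2, 15, 16, 17, 19]
Initialize: lo = 0
Initialize: right = 4
Initialize: tally = 0
Entering loop: while lo < right:
After iteration 1: lo = 1, right = 3, tally = 21
After iteration 2: lo = 2, right = 2, tally = 53
Loop ends.

Final answer: 53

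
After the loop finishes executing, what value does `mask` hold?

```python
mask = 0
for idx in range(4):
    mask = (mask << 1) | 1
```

Let's trace through this code step by step.

Initialize: mask = 0
Entering loop: for idx in range(4):
After iteration 1: idx = 0, mask = 1
After iteration 2: idx = 1, mask = 3
After iteration 3: idx = 2, mask = 7
After iteration 4: idx = 3, mask = 15
Loop ends.

Final answer: 15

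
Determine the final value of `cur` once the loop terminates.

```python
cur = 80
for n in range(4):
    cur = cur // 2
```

Let's trace through this code step by step.

Initialize: cur = 80
Entering loop: for n in range(4):
After iteration 1: n = 0, cur = 40
After iteration 2: n = 1, cur = 20
After iteration 3: n = 2, cur = 10
After iteration 4: n = 3, cur = 5
Loop ends.

Final answer: 5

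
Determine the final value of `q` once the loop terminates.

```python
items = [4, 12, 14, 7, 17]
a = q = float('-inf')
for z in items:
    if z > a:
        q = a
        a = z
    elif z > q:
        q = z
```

Let's trace through this code step by step.

Initialize: items = [4, 12, 14, 7, 17]
Initialize: a = -inf
Initialize: q = -inf
Entering loop: for z in items:
After iteration 1: z = 4, a = 4, q = -inf
After iteration 2: z = 12, a = 12, q = 4
After iteration 3: z = 14, a = 14, q = 12
After iteration 4: z = 7, a = 14, q = 12
After iteration 5: z = 17, a = 17, q = 14
Loop ends.

Final answer: 14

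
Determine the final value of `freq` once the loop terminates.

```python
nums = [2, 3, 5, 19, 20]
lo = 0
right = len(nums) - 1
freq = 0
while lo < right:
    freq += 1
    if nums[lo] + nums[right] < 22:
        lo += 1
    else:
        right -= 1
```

Let's trace through this code step by step.

Initialize: nums = [2, 3, 5, 19, 20]
Initialize: lo = 0
Initialize: right = 4
Initialize: freq = 0
Entering loop: while lo < right:
After iteration 1: lo = 0, right = 3, freq = 1
After iteration 2: lo = 1, right = 3, freq = 2
After iteration 3: lo = 1, right = 2, freq = 3
After iteration 4: lo = 2, right = 2, freq = 4
Loop ends.

Final answer: 4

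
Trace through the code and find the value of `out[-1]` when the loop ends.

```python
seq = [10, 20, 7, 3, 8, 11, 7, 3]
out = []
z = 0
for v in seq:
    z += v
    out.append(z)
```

Let's trace through this code step by step.

Initialize: seq = [10, 20, 7, 3, 8, 11, 7, 3]
Initialize: out = []
Initialize: z = 0
Entering loop: for v in seq:
After iteration 1: v = 10, out = [10], z = 10
After iteration 2: v = 20, out = [10, 30], z = 30
After iteration 3: v = 7, out = [10, 30, 37], z = 37
After iteration 4: v = 3, out = [10, 30, 37, 40], z = 40
After iteration 5: v = 8, out = [10, 30, 37, 40, 48], z = 48
After iteration 6: v = 11, out = [10, 30, 37, 40, 48, 59], z = 59
After iteration 7: v = 7, out = [10, 30, 37, 40, 48, 59, 66], z = 66
After iteration 8: v = 3, out = [10, 30, 37, 40, 48, 59, 66, 69], z = 69
Loop ends.
out[-1] = 69

Final answer: 69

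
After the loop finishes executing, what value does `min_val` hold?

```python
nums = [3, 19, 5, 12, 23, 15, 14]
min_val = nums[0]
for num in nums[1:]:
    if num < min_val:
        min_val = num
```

Let's trace through this code step by step.

Initialize: nums = [3, 19, 5, 12, 23, 15, 14]
Initialize: min_val = 3
Entering loop: for num in nums[1:]:
After iteration 1: num = 19, min_val = 3
After iteration 2: num = 5, min_val = 3
After iteration 3: num = 12, min_val = 3
After iteration 4: num = 23, min_val = 3
After iteration 5: num = 15, min_val = 3
After iteration 6: num = 14, min_val = 3
Loop ends.

Final answer: 3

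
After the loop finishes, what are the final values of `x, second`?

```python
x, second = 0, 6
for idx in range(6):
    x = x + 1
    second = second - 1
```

Let's trace through this code step by step.

Initialize: x = 0
Initialize: second = 6
Entering loop: for idx in range(6):
After iteration 1: idx = 0, x = 1, second = 5
After iteration 2: idx = 1, x = 2, second = 4
After iteration 3: idx = 2, x = 3, second = 3
After iteration 4: idx = 3, x = 4, second = 2
After iteration 5: idx = 4, x = 5, second = 1
After iteration 6: idx = 5, x = 6, second = 0
Loop ends.

Final answer: 6, 0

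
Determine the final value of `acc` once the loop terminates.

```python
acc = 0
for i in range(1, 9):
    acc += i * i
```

Let's trace through this code step by step.

Initialize: acc = 0
Entering loop: for i in range(1, 9):
After iteration 1: i = 1, acc = 1
After iteration 2: i = 2, acc = 5
After iteration 3: i = 3, acc = 14
After iteration 4: i = 4, acc = 30
After iteration 5: i = 5, acc = 55
After iteration 6: i = 6, acc = 91
After iteration 7: i = 7, acc = 140
After iteration 8: i = 8, acc = 204
Loop ends.

Final answer: 204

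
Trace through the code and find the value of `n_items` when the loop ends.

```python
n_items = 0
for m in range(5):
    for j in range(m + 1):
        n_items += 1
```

Let's trace through this code step by step.

Initialize: n_items = 0
Entering loop: for m in range(5):
After iteration 1: m = 0, n_items = 1, j = 0
After iteration 2: m = 1, n_items = 3, j = 1
After iteration 3: m = 2, n_items = 6, j = 2
After iteration 4: m = 3, n_items = 10, j = 3
After iteration 5: m = 4, n_items = 15, j = 4
Loop ends.

Final answer: 15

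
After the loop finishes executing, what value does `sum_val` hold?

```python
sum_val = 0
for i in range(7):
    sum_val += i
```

Let's trace through this code step by step.

Initialize: sum_val = 0
Entering loop: for i in range(7):
After iteration 1: i = 0, sum_val = 0
After iteration 2: i = 1, sum_val = 1
After iteration 3: i = 2, sum_val = 3
After iteration 4: i = 3, sum_val = 6
After iteration 5: i = 4, sum_val = 10
After iteration 6: i = 5, sum_val = 15
After iteration 7: i = 6, sum_val = 21
Loop ends.

Final answer: 21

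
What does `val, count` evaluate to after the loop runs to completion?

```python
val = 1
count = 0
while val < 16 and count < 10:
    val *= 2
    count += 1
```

Let's trace through this code step by step.

Initialize: val = 1
Initialize: count = 0
Entering loop: while val < 16 and count < 10:
After iteration 1: val = 2, count = 1
After iteration 2: val = 4, count = 2
After iteration 3: val = 8, count = 3
After iteration 4: val = 16, count = 4
Loop ends.

Final answer: 16, 4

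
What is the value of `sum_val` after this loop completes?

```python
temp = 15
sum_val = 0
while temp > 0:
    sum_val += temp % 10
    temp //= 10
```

Let's trace through this code step by step.

Initialize: temp = 15
Initialize: sum_val = 0
Entering loop: while temp > 0:
After iteration 1: temp = 1, sum_val = 5
After iteration 2: temp = 0, sum_val = 6
Loop ends.

Final answer: 6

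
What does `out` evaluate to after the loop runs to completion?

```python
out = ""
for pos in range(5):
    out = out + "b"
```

Let's trace through this code step by step.

Initialize: out = ''
Entering loop: for pos in range(5):
After iteration 1: pos = 0, out = 'b'
After iteration 2: pos = 1, out = 'bb'
After iteration 3: pos = 2, out = 'bbb'
After iteration 4: pos = 3, out = 'bbbb'
After iteration 5: pos = 4, out = 'bbbbb'
Loop ends.

Final answer: 'bbbbb'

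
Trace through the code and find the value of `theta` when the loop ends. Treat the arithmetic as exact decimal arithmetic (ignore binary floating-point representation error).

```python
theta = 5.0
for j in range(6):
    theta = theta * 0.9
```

Let's trace through this code step by step.

Initialize: theta = 5.0
Entering loop: for j in range(6):
After iteration 1: j = 0, theta = 4.5
After iteration 2: j = 1, theta = 4.05
After iteration 3: j = 2, theta = 3.645
After iteration 4: j = 3, theta = 3.2805
After iteration 5: j = 4, theta = 2.95245
After iteration 6: j = 5, theta = 2.657205
Loop ends.

Final answer: 2.657205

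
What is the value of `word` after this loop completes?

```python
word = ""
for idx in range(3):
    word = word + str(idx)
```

Let's trace through this code step by step.

Initialize: word = ''
Entering loop: for idx in range(3):
After iteration 1: idx = 0, word = '0'
After iteration 2: idx = 1, word = '01'
After iteration 3: idx = 2, word = '012'
Loop ends.

Final answer: '012'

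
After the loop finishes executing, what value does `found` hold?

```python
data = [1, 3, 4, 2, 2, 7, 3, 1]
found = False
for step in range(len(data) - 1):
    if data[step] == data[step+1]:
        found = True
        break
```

Let's trace through this code step by step.

Initialize: data = [1, 3, 4, 2, 2, 7, 3, 1]
Initialize: found = False
Entering loop: for step in range(len(data) - 1):
After iteration 1: step = 0, found = False
After iteration 2: step = 1, found = False
After iteration 3: step = 2, found = False
After iteration 4: step = 3, found = True
Loop ends.

Final answer: True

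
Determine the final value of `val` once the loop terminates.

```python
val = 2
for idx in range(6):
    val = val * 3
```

Let's trace through this code step by step.

Initialize: val = 2
Entering loop: for idx in range(6):
After iteration 1: idx = 0, val = 6
After iteration 2: idx = 1, val = 18
After iteration 3: idx = 2, val = 54
After iteration 4: idx = 3, val = 162
After iteration 5: idx = 4, val = 486
After iteration 6: idx = 5, val = 1458
Loop ends.

Final answer: 1458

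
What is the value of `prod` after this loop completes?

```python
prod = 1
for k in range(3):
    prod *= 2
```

Let's trace through this code step by step.

Initialize: prod = 1
Entering loop: for k in range(3):
After iteration 1: k = 0, prod = 2
After iteration 2: k = 1, prod = 4
After iteration 3: k = 2, prod = 8
Loop ends.

Final answer: 8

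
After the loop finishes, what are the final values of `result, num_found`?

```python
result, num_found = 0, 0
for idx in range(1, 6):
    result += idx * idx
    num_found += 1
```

Let's trace through this code step by step.

Initialize: result = 0
Initialize: num_found = 0
Entering loop: for idx in range(1, 6):
After iteration 1: idx = 1, result = 1, num_found = 1
After iteration 2: idx = 2, result = 5, num_found = 2
After iteration 3: idx = 3, result = 14, num_found = 3
After iteration 4: idx = 4, result = 30, num_found = 4
After iteration 5: idx = 5, result = 55, num_found = 5
Loop ends.

Final answer: 55, 5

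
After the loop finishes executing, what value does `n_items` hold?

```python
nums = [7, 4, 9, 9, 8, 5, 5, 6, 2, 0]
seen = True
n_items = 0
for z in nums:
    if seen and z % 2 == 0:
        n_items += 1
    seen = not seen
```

Let's trace through this code step by step.

Initialize: nums = [7, 4, 9, 9, 8, 5, 5, 6, 2, 0]
Initialize: seen = True
Initialize: n_items = 0
Entering loop: for z in nums:
After iteration 1: z = 7, seen = False, n_items = 0
After iteration 2: z = 4, seen = True, n_items = 0
After iteration 3: z = 9, seen = False, n_items = 0
After iteration 4: z = 9, seen = True, n_items = 0
After iteration 5: z = 8, seen = False, n_items = 1
After iteration 6: z = 5, seen = True, n_items = 1
After iteration 7: z = 5, seen = False, n_items = 1
After iteration 8: z = 6, seen = True, n_items = 1
After iteration 9: z = 2, seen = False, n_items = 2
After iteration 10: z = 0, seen = True, n_items = 2
Loop ends.

Final answer: 2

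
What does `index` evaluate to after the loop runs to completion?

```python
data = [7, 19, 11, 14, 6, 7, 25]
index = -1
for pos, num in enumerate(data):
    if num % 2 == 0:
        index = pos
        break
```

Let's trace through this code step by step.

Initialize: data = [7, 19, 11, 14, 6, 7, 25]
Initialize: index = -1
Entering loop: for pos, num in enumerate(data):
After iteration 1: pos = 0, num = 7, index = -1
After iteration 2: pos = 1, num = 19, index = -1
After iteration 3: pos = 2, num = 11, index = -1
After iteration 4: pos = 3, num = 14, index = 3
Loop ends.

Final answer: 3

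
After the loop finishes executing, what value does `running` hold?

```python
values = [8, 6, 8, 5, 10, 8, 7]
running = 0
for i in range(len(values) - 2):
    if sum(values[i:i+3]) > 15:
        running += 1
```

Let's trace through this code step by step.

Initialize: values = [8, 6, 8, 5, 10, 8, 7]
Initialize: running = 0
Entering loop: for i in range(len(values) - 2):
After iteration 1: i = 0, running = 1
After iteration 2: i = 1, running = 2
After iteration 3: i = 2, running = 3
After iteration 4: i = 3, running = 4
After iteration 5: i = 4, running = 5
Loop ends.

Final answer: 5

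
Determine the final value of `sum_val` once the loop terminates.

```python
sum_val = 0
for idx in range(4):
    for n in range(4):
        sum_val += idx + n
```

Let's trace through this code step by step.

Initialize: sum_val = 0
Entering loop: for idx in range(4):
After iteration 1: idx = 0, sum_val = 6
After iteration 2: idx = 1, sum_val = 16
After iteration 3: idx = 2, sum_val = 30
After iteration 4: idx = 3, sum_val = 48
Loop ends.

Final answer: 48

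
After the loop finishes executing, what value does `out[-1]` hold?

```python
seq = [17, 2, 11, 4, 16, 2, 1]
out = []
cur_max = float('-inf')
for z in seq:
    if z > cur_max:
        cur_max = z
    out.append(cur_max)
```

Let's trace through this code step by step.

Initialize: seq = [17, 2, 11, 4, 16, 2, 1]
Initialize: out = []
Initialize: cur_max = -inf
Entering loop: for z in seq:
After iteration 1: z = 17, out = [17], cur_max = 17
After iteration 2: z = 2, out = [17, 17], cur_max = 17
After iteration 3: z = 11, out = [17, 17, 17], cur_max = 17
After iteration 4: z = 4, out = [17, 17, 17, 17], cur_max = 17
After iteration 5: z = 16, out = [17, 17, 17, 17, 17], cur_max = 17
After iteration 6: z = 2, out = [17, 17, 17, 17, 17, 17], cur_max = 17
After iteration 7: z = 1, out = [17, 17, 17, 17, 17, 17, 17], cur_max = 17
Loop ends.
out[-1] = 17

Final answer: 17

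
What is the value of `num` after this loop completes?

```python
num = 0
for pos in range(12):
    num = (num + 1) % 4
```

Let's trace through this code step by step.

Initialize: num = 0
Entering loop: for pos in range(12):
After iteration 1: pos = 0, num = 1
After iteration 2: pos = 1, num = 2
After iteration 3: pos = 2, num = 3
After iteration 4: pos = 3, num = 0
After iteration 5: pos = 4, num = 1
After iteration 6: pos = 5, num = 2
After iteration 7: pos = 6, num = 3
After iteration 8: pos = 7, num = 0
After iteration 9: pos = 8, num = 1
After iteration 10: pos = 9, num = 2
After iteration 11: pos = 10, num = 3
After iteration 12: pos = 11, num = 0
Loop ends.

Final answer: 0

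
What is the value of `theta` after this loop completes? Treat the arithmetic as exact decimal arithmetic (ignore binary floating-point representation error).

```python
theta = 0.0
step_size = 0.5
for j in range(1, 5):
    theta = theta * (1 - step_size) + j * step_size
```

Let's trace through this code step by step.

Initialize: theta = 0.0
Initialize: step_size = 0.5
Entering loop: for j in range(1, 5):
After iteration 1: j = 1, theta = 0.5
After iteration 2: j = 2, theta = 1.25
After iteration 3: j = 3, theta = 2.125
After iteration 4: j = 4, theta = 3.0625
Loop ends.

Final answer: 3.0625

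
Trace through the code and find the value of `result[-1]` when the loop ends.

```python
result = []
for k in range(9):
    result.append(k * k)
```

Let's trace through this code step by step.

Initialize: result = []
Entering loop: for k in range(9):
After iteration 1: k = 0, result = [0]
After iteration 2: k = 1, result = [0, 1]
After iteration 3: k = 2, result = [0, 1, 4]
After iteration 4: k = 3, result = [0, 1, 4, 9]
After iteration 5: k = 4, result = [0, 1, 4, 9, 16]
After iteration 6: k = 5, result = [0, 1, 4, 9, 16, 25]
After iteration 7: k = 6, result = [0, 1, 4, 9, 16, 25, 36]
After iteration 8: k = 7, result = [0, 1, 4, 9, 16, 25, 36, 49]
After iteration 9: k = 8, result = [0, 1, 4, 9, 16, 25, 36, 49, 64]
Loop ends.
result[-1] = 64

Final answer: 64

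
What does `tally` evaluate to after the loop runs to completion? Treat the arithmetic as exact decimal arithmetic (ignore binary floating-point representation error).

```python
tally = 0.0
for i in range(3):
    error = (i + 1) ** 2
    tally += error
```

Let's trace through this code step by step.

Initialize: tally = 0.0
Entering loop: for i in range(3):
After iteration 1: i = 0, tally = 1.0, error = 1
After iteration 2: i = 1, tally = 5.0, error = 4
After iteration 3: i = 2, tally = 14.0, error = 9
Loop ends.

Final answer: 14.0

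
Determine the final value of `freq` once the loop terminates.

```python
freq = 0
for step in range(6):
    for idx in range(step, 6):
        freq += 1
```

Let's trace through this code step by step.

Initialize: freq = 0
Entering loop: for step in range(6):
After iteration 1: step = 0, freq = 6
After iteration 2: step = 1, freq = 11
After iteration 3: step = 2, freq = 15
After iteration 4: step = 3, freq = 18
After iteration 5: step = 4, freq = 20
After iteration 6: step = 5, freq = 21
Loop ends.

Final answer: 21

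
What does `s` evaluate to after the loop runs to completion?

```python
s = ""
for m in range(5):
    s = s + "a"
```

Let's trace through this code step by step.

Initialize: s = ''
Entering loop: for m in range(5):
After iteration 1: m = 0, s = 'a'
After iteration 2: m = 1, s = 'aa'
After iteration 3: m = 2, s = 'aaa'
After iteration 4: m = 3, s = 'aaaa'
After iteration 5: m = 4, s = 'aaaaa'
Loop ends.

Final answer: 'aaaaa'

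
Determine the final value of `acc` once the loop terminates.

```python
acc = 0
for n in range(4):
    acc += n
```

Let's trace through this code step by step.

Initialize: acc = 0
Entering loop: for n in range(4):
After iteration 1: n = 0, acc = 0
After iteration 2: n = 1, acc = 1
After iteration 3: n = 2, acc = 3
After iteration 4: n = 3, acc = 6
Loop ends.

Final answer: 6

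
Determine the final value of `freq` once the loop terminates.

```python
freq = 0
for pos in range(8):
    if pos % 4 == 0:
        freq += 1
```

Let's trace through this code step by step.

Initialize: freq = 0
Entering loop: for pos in range(8):
After iteration 1: pos = 0, freq = 1
After iteration 2: pos = 1, freq = 1
After iteration 3: pos = 2, freq = 1
After iteration 4: pos = 3, freq = 1
After iteration 5: pos = 4, freq = 2
After iteration 6: pos = 5, freq = 2
After iteration 7: pos = 6, freq = 2
After iteration 8: pos = 7, freq = 2
Loop ends.

Final answer: 2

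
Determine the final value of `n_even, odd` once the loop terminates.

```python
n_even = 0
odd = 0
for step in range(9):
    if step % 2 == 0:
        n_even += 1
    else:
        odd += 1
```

Let's trace through this code step by step.

Initialize: n_even = 0
Initialize: odd = 0
Entering loop: for step in range(9):
After iteration 1: step = 0, n_even = 1, odd = 0
After iteration 2: step = 1, n_even = 1, odd = 1
After iteration 3: step = 2, n_even = 2, odd = 1
After iteration 4: step = 3, n_even = 2, odd = 2
After iteration 5: step = 4, n_even = 3, odd = 2
After iteration 6: step = 5, n_even = 3, odd = 3
After iteration 7: step = 6, n_even = 4, odd = 3
After iteration 8: step = 7, n_even = 4, odd = 4
After iteration 9: step = 8, n_even = 5, odd = 4
Loop ends.

Final answer: 5, 4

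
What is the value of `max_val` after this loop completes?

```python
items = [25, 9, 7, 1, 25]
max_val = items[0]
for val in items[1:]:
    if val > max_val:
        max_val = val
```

Let's trace through this code step by step.

Initialize: items = [25, 9, 7, 1, 25]
Initialize: max_val = 25
Entering loop: for val in items[1:]:
After iteration 1: val = 9, max_val = 25
After iteration 2: val = 7, max_val = 25
After iteration 3: val = 1, max_val = 25
After iteration 4: val = 25, max_val = 25
Loop ends.

Final answer: 25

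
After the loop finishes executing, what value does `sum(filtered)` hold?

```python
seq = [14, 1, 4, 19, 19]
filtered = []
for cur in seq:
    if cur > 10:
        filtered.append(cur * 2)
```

Let's trace through this code step by step.

Initialize: seq = [14, 1, 4, 19, 19]
Initialize: filtered = []
Entering loop: for cur in seq:
After iteration 1: cur = 14, filtered = [28]
After iteration 2: cur = 1, filtered = [28]
After iteration 3: cur = 4, filtered = [28]
After iteration 4: cur = 19, filtered = [28, 38]
After iteration 5: cur = 19, filtered = [28, 38, 38]
Loop ends.
sum(filtered) = 104

Final answer: 104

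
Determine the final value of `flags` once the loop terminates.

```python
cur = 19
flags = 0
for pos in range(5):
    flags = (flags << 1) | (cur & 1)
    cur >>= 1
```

Let's trace through this code step by step.

Initialize: cur = 19
Initialize: flags = 0
Entering loop: for pos in range(5):
After iteration 1: pos = 0, cur = 9, flags = 1
After iteration 2: pos = 1, cur = 4, flags = 3
After iteration 3: pos = 2, cur = 2, flags = 6
After iteration 4: pos = 3, cur = 1, flags = 12
After iteration 5: pos = 4, cur = 0, flags = 25
Loop ends.

Final answer: 25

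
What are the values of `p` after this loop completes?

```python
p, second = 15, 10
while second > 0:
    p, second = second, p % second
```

Let's trace through this code step by step.

Initialize: p = 15
Initialize: second = 10
Entering loop: while second > 0:
After iteration 1: p = 10, second = 5
After iteration 2: p = 5, second = 0
Loop ends.

Final answer: 5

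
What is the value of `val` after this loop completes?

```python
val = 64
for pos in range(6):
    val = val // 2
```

Let's trace through this code step by step.

Initialize: val = 64
Entering loop: for pos in range(6):
After iteration 1: pos = 0, val = 32
After iteration 2: pos = 1, val = 16
After iteration 3: pos = 2, val = 8
After iteration 4: pos = 3, val = 4
After iteration 5: pos = 4, val = 2
After iteration 6: pos = 5, val = 1
Loop ends.

Final answer: 1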